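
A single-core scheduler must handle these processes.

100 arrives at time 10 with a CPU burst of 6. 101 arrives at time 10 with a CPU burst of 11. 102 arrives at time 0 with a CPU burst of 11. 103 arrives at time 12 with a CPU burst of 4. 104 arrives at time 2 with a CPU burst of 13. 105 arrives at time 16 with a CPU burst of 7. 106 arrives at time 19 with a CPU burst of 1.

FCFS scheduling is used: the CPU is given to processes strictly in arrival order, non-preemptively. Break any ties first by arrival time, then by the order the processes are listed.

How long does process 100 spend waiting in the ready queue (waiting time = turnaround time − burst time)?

Gantt: | 102 0-11 | 104 11-24 | 100 24-30 | 101 30-41 | 103 41-45 | 105 45-52 | 106 52-53 |
Completion: 100=30  101=41  102=11  103=45  104=24  105=52  106=53
Turnaround (C−A): 100=20  101=31  102=11  103=33  104=22  105=36  106=34
Waiting(100) = turnaround − burst = 20 − 6 = 14

14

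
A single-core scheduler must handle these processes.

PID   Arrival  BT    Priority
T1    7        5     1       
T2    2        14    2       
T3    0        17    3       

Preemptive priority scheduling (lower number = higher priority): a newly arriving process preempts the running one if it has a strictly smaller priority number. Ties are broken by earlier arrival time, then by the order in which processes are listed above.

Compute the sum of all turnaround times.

60

Schedule: | T3 0-2 | T2 2-7 | T1 7-12 | T2 12-21 | T3 21-36 |
Completion: T1=12  T2=21  T3=36
Turnaround (C−A): T1=5  T2=19  T3=36
Turnaround = completion − arrival: T1=5, T2=19, T3=36
Total turnaround = 5 + 19 + 36 = 60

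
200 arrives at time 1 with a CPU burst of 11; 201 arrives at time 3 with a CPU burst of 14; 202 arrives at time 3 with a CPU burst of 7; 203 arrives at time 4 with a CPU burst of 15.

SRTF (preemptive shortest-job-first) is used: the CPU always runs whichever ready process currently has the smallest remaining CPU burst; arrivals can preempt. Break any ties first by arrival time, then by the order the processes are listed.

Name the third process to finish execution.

Timeline: | idle 0-1 | 200 1-3 | 202 3-10 | 200 10-19 | 201 19-33 | 203 33-48 |
Completion: 200=19  201=33  202=10  203=48
Finish order: 202 → 200 → 201 → 203

201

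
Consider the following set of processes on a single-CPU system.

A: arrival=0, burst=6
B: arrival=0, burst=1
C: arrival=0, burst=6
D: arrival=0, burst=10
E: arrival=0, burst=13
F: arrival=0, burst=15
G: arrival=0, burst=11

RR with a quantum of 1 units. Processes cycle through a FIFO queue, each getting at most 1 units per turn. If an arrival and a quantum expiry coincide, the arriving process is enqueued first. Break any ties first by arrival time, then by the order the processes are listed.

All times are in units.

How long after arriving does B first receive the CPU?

Timeline: | A 0-1 | B 1-2 | C 2-3 | D 3-4 | E 4-5 | F 5-6 | G 6-7 | A 7-8 | C 8-9 | D 9-10 | E 10-11 | F 11-12 | G 12-13 | A 13-14 | C 14-15 | D 15-16 | E 16-17 | F 17-18 | G 18-19 | A 19-20 | C 20-21 | D 21-22 | E 22-23 | F 23-24 | G 24-25 | A 25-26 | C 26-27 | D 27-28 | E 28-29 | F 29-30 | G 30-31 | A 31-32 | C 32-33 | D 33-34 | E 34-35 | F 35-36 | G 36-37 | D 37-38 | E 38-39 | F 39-40 | G 40-41 | D 41-42 | E 42-43 | F 43-44 | G 44-45 | D 45-46 | E 46-47 | F 47-48 | G 48-49 | D 49-50 | E 50-51 | F 51-52 | G 52-53 | E 53-54 | F 54-55 | G 55-56 | E 56-57 | F 57-58 | E 58-59 | F 59-62 |
Completion: A=32  B=2  C=33  D=50  E=59  F=62  G=56
Response(B) = first start − arrival = 1 − 0 = 1

1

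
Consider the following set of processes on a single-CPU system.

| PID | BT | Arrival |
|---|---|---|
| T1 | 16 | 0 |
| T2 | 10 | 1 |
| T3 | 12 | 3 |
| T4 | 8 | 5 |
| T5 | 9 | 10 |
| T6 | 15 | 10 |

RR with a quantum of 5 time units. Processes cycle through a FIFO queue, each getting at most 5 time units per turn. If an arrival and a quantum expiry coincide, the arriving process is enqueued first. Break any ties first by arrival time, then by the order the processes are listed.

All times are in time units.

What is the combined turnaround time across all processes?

Schedule: | T1 0-5 | T2 5-10 | T3 10-15 | T4 15-20 | T1 20-25 | T5 25-30 | T6 30-35 | T2 35-40 | T3 40-45 | T4 45-48 | T1 48-53 | T5 53-57 | T6 57-62 | T3 62-64 | T1 64-65 | T6 65-70 |
Completion: T1=65  T2=40  T3=64  T4=48  T5=57  T6=70
Turnaround (C−A): T1=65  T2=39  T3=61  T4=43  T5=47  T6=60
Turnaround = completion − arrival: T1=65, T2=39, T3=61, T4=43, T5=47, T6=60
Total turnaround = 65 + 39 + 61 + 43 + 47 + 60 = 315

315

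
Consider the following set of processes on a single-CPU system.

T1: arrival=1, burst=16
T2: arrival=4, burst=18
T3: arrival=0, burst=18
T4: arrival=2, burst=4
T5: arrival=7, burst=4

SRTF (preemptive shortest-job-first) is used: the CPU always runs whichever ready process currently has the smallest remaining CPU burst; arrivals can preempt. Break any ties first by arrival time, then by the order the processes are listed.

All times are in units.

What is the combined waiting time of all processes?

Timeline: | T3 0-1 | T1 1-2 | T4 2-6 | T1 6-7 | T5 7-11 | T1 11-25 | T3 25-42 | T2 42-60 |
Completion: T1=25  T2=60  T3=42  T4=6  T5=11
Waiting = turnaround − burst: T1=8, T2=38, T3=24, T4=0, T5=0
Total waiting = 8 + 38 + 24 + 0 + 0 = 70

70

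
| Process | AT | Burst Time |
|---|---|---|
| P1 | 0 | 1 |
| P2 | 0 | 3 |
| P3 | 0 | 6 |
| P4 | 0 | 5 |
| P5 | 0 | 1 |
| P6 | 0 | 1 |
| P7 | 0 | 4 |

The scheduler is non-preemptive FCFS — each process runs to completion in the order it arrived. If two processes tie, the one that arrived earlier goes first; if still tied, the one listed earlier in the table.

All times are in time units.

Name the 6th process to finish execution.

Schedule: | P1 0-1 | P2 1-4 | P3 4-10 | P4 10-15 | P5 15-16 | P6 16-17 | P7 17-21 |
Completion: P1=1  P2=4  P3=10  P4=15  P5=16  P6=17  P7=21
Turnaround (C−A): P1=1  P2=4  P3=10  P4=15  P5=16  P6=17  P7=21
Finish order: P1 → P2 → P3 → P4 → P5 → P6 → P7

P6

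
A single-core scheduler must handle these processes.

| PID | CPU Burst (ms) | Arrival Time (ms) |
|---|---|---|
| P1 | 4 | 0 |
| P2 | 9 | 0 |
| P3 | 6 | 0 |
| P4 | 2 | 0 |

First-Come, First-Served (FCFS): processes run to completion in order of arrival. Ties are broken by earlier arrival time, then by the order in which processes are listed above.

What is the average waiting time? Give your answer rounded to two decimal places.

Schedule: | P1 0-4 | P2 4-13 | P3 13-19 | P4 19-21 |
Completion: P1=4  P2=13  P3=19  P4=21
Turnaround (C−A): P1=4  P2=13  P3=19  P4=21
Waiting times: P1=0, P2=4, P3=13, P4=19
Average waiting = (0+4+13+19) / 4 = 36/4 = 9.00

9.00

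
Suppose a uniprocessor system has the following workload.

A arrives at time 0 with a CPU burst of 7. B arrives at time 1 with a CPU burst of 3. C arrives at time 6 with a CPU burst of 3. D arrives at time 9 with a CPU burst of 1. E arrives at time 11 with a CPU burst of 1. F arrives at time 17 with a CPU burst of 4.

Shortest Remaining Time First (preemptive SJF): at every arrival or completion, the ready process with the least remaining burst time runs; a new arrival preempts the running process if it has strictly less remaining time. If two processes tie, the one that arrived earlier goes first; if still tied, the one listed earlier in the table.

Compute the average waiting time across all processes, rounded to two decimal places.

Gantt: | A 0-1 | B 1-4 | A 4-6 | C 6-9 | D 9-10 | A 10-11 | E 11-12 | A 12-15 | idle 15-17 | F 17-21 |
Completion: A=15  B=4  C=9  D=10  E=12  F=21
Turnaround (C−A): A=15  B=3  C=3  D=1  E=1  F=4
Waiting times: A=8, B=0, C=0, D=0, E=0, F=0
Average waiting = (8+0+0+0+0+0) / 6 = 8/6 = 1.33

1.33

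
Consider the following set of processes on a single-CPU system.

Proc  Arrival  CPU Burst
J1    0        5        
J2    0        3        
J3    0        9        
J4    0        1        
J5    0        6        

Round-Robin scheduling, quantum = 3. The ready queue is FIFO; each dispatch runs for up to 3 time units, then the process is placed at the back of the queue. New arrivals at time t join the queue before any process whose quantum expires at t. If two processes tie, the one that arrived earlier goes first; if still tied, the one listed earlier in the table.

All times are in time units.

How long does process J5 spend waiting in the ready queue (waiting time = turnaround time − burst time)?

Schedule: | J1 0-3 | J2 3-6 | J3 6-9 | J4 9-10 | J5 10-13 | J1 13-15 | J3 15-18 | J5 18-21 | J3 21-24 |
Completion: J1=15  J2=6  J3=24  J4=10  J5=21
Waiting(J5) = turnaround − burst = 21 − 6 = 15

15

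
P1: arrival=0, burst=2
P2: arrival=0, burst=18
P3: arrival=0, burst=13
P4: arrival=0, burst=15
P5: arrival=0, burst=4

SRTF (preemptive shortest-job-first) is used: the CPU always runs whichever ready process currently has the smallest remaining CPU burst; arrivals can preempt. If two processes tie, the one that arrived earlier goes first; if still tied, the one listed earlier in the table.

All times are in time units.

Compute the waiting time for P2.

Gantt: | P1 0-2 | P5 2-6 | P3 6-19 | P4 19-34 | P2 34-52 |
Completion: P1=2  P2=52  P3=19  P4=34  P5=6
Waiting(P2) = turnaround − burst = 52 − 18 = 34

34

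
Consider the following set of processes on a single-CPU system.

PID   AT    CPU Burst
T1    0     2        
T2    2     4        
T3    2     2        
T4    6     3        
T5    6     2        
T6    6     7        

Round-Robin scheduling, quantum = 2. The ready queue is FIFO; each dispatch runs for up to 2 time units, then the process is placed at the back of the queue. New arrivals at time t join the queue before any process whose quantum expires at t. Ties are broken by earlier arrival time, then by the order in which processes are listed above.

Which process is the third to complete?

T2

Timeline: | T1 0-2 | T2 2-4 | T3 4-6 | T2 6-8 | T4 8-10 | T5 10-12 | T6 12-14 | T4 14-15 | T6 15-20 |
Completion: T1=2  T2=8  T3=6  T4=15  T5=12  T6=20
Turnaround (C−A): T1=2  T2=6  T3=4  T4=9  T5=6  T6=14
Finish order: T1 → T3 → T2 → T5 → T4 → T6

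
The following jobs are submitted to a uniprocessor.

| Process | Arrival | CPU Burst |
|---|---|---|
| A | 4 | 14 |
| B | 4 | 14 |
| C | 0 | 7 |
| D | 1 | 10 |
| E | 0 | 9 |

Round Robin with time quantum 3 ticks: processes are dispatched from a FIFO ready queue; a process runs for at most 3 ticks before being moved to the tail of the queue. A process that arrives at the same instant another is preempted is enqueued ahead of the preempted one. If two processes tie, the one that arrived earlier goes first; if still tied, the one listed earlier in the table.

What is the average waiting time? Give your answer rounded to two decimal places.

Schedule: | C 0-3 | E 3-6 | D 6-9 | C 9-12 | A 12-15 | B 15-18 | E 18-21 | D 21-24 | C 24-25 | A 25-28 | B 28-31 | E 31-34 | D 34-37 | A 37-40 | B 40-43 | D 43-44 | A 44-47 | B 47-50 | A 50-52 | B 52-54 |
Completion: A=52  B=54  C=25  D=44  E=34
Turnaround (C−A): A=48  B=50  C=25  D=43  E=34
Waiting times: A=34, B=36, C=18, D=33, E=25
Average waiting = (34+36+18+33+25) / 5 = 146/5 = 29.20

29.20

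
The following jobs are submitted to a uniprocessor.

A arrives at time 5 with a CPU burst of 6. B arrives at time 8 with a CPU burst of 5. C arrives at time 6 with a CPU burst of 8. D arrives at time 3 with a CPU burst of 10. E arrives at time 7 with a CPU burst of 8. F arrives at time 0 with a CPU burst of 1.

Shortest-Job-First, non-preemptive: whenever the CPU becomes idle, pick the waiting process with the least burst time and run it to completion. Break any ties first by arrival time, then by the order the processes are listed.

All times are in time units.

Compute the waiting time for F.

0

Schedule: | F 0-1 | idle 1-3 | D 3-13 | B 13-18 | A 18-24 | C 24-32 | E 32-40 |
Completion: A=24  B=18  C=32  D=13  E=40  F=1
Turnaround (C−A): A=19  B=10  C=26  D=10  E=33  F=1
Waiting(F) = turnaround − burst = 1 − 1 = 0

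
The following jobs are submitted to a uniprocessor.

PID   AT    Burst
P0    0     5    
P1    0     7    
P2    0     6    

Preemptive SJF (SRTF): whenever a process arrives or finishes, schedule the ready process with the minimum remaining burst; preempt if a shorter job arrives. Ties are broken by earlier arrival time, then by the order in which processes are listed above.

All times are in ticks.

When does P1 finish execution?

18

Schedule: | P0 0-5 | P2 5-11 | P1 11-18 |
Completion: P0=5  P1=18  P2=11
Turnaround (C−A): P0=5  P1=18  P2=11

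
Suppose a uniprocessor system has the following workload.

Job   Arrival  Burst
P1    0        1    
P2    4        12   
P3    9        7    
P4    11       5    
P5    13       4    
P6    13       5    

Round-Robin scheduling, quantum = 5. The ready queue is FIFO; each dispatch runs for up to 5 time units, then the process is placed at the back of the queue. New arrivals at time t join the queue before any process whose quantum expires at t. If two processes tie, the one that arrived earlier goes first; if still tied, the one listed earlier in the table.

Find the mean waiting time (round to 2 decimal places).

Timeline: | P1 0-1 | idle 1-4 | P2 4-9 | P3 9-14 | P2 14-19 | P4 19-24 | P5 24-28 | P6 28-33 | P3 33-35 | P2 35-37 |
Completion: P1=1  P2=37  P3=35  P4=24  P5=28  P6=33
Turnaround (C−A): P1=1  P2=33  P3=26  P4=13  P5=15  P6=20
Waiting times: P1=0, P2=21, P3=19, P4=8, P5=11, P6=15
Average waiting = (0+21+19+8+11+15) / 6 = 74/6 = 12.33

12.33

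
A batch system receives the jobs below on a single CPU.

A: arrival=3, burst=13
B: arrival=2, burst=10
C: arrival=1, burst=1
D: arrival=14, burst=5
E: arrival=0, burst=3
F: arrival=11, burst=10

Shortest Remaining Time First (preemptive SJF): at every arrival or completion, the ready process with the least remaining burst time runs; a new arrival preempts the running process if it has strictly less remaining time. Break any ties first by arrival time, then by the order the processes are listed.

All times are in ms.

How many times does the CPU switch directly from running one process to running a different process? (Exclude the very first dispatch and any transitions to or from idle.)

Timeline: | E 0-1 | C 1-2 | E 2-4 | B 4-14 | D 14-19 | F 19-29 | A 29-42 |
Completion: A=42  B=14  C=2  D=19  E=4  F=29

6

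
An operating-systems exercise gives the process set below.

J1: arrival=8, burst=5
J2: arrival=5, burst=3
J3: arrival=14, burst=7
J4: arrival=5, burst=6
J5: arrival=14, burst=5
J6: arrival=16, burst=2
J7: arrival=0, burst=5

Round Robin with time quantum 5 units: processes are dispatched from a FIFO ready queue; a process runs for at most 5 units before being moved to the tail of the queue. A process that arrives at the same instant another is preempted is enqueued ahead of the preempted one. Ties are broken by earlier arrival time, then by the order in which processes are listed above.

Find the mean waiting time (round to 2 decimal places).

6.86

Gantt: | J7 0-5 | J2 5-8 | J4 8-13 | J1 13-18 | J4 18-19 | J3 19-24 | J5 24-29 | J6 29-31 | J3 31-33 |
Completion: J1=18  J2=8  J3=33  J4=19  J5=29  J6=31  J7=5
Waiting times: J1=5, J2=0, J3=12, J4=8, J5=10, J6=13, J7=0
Average waiting = (5+0+12+8+10+13+0) / 7 = 48/7 = 6.86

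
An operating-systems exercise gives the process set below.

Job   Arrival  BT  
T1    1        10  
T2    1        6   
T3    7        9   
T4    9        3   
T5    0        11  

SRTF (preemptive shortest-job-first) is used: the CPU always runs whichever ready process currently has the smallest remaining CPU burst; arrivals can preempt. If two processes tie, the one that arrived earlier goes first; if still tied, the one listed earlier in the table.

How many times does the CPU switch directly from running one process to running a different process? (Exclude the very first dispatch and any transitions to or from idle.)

6

Schedule: | T5 0-1 | T2 1-7 | T3 7-9 | T4 9-12 | T3 12-19 | T5 19-29 | T1 29-39 |
Completion: T1=39  T2=7  T3=19  T4=12  T5=29
Turnaround (C−A): T1=38  T2=6  T3=12  T4=3  T5=29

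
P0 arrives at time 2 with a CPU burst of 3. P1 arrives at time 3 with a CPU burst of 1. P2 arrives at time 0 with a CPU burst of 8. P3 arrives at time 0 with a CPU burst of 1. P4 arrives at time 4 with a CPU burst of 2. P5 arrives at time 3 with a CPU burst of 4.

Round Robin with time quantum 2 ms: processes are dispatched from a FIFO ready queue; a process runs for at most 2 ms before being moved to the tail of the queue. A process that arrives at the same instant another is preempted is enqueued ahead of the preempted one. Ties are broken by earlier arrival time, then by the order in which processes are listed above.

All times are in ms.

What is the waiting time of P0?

Timeline: | P2 0-2 | P3 2-3 | P0 3-5 | P2 5-7 | P1 7-8 | P5 8-10 | P4 10-12 | P0 12-13 | P2 13-15 | P5 15-17 | P2 17-19 |
Completion: P0=13  P1=8  P2=19  P3=3  P4=12  P5=17
Waiting(P0) = turnaround − burst = 11 − 3 = 8

8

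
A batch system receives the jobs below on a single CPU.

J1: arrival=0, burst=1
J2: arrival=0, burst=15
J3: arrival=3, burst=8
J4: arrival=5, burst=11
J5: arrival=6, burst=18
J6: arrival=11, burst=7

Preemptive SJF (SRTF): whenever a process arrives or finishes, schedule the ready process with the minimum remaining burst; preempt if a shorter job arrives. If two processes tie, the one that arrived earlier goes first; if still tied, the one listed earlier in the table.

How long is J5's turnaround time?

54

Gantt: | J1 0-1 | J2 1-3 | J3 3-11 | J6 11-18 | J4 18-29 | J2 29-42 | J5 42-60 |
Completion: J1=1  J2=42  J3=11  J4=29  J5=60  J6=18
Turnaround(J5) = completion − arrival = 60 − 6 = 54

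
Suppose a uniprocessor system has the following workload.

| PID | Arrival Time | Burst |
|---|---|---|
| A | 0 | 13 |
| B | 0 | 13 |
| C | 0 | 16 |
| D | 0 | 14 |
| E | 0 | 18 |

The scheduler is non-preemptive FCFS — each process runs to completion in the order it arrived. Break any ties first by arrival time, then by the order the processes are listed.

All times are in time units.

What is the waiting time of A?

0

Timeline: | A 0-13 | B 13-26 | C 26-42 | D 42-56 | E 56-74 |
Completion: A=13  B=26  C=42  D=56  E=74
Turnaround (C−A): A=13  B=26  C=42  D=56  E=74
Waiting(A) = turnaround − burst = 13 − 13 = 0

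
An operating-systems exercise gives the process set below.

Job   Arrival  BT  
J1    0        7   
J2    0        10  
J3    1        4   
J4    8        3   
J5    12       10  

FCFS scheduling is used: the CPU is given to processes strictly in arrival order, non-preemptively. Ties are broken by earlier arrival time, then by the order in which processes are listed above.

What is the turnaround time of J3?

Gantt: | J1 0-7 | J2 7-17 | J3 17-21 | J4 21-24 | J5 24-34 |
Completion: J1=7  J2=17  J3=21  J4=24  J5=34
Turnaround (C−A): J1=7  J2=17  J3=20  J4=16  J5=22
Turnaround(J3) = completion − arrival = 21 − 1 = 20

20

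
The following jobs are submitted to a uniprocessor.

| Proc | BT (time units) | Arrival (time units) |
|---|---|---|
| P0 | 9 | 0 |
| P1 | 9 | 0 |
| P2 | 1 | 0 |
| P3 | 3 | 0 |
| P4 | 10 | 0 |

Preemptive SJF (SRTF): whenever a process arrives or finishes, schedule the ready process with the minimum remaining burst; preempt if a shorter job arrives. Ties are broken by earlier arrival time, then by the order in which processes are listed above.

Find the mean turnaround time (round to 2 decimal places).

14.40

Gantt: | P2 0-1 | P3 1-4 | P0 4-13 | P1 13-22 | P4 22-32 |
Completion: P0=13  P1=22  P2=1  P3=4  P4=32
Turnaround (C−A): P0=13  P1=22  P2=1  P3=4  P4=32
Turnaround times: P0=13, P1=22, P2=1, P3=4, P4=32
Average turnaround = (13+22+1+4+32) / 5 = 72/5 = 14.40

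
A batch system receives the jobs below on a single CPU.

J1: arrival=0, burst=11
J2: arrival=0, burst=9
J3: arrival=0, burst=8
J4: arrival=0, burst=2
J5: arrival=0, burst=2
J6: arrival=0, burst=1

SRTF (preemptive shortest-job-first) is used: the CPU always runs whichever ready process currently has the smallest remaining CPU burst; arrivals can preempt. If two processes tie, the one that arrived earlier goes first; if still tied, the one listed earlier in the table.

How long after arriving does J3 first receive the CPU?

Gantt: | J6 0-1 | J4 1-3 | J5 3-5 | J3 5-13 | J2 13-22 | J1 22-33 |
Completion: J1=33  J2=22  J3=13  J4=3  J5=5  J6=1
Turnaround (C−A): J1=33  J2=22  J3=13  J4=3  J5=5  J6=1
Response(J3) = first start − arrival = 5 − 0 = 5

5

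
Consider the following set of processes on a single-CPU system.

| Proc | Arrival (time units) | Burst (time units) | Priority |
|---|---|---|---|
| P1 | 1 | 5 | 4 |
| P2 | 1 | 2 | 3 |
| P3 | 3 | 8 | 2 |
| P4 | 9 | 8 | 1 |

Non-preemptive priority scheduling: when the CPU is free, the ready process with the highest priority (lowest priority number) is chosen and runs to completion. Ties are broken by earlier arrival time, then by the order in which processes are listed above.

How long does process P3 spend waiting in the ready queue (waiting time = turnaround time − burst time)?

Timeline: | idle 0-1 | P2 1-3 | P3 3-11 | P4 11-19 | P1 19-24 |
Completion: P1=24  P2=3  P3=11  P4=19
Turnaround (C−A): P1=23  P2=2  P3=8  P4=10
Waiting(P3) = turnaround − burst = 8 − 8 = 0

0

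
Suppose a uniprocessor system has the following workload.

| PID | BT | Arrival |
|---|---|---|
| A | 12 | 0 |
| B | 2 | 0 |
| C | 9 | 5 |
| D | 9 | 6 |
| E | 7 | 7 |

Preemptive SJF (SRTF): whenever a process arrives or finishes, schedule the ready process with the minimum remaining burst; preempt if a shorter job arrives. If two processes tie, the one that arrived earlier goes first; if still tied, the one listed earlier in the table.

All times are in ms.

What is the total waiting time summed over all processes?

Gantt: | B 0-2 | A 2-14 | E 14-21 | C 21-30 | D 30-39 |
Completion: A=14  B=2  C=30  D=39  E=21
Turnaround (C−A): A=14  B=2  C=25  D=33  E=14
Waiting = turnaround − burst: A=2, B=0, C=16, D=24, E=7
Total waiting = 2 + 0 + 16 + 24 + 7 = 49

49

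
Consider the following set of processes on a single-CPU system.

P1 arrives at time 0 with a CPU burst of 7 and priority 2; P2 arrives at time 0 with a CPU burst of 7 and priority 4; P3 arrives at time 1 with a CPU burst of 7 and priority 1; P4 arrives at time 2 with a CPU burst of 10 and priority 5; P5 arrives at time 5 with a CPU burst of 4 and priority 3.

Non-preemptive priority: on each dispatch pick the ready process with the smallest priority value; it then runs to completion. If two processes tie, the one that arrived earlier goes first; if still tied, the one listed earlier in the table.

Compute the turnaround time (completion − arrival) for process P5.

13

Schedule: | P1 0-7 | P3 7-14 | P5 14-18 | P2 18-25 | P4 25-35 |
Completion: P1=7  P2=25  P3=14  P4=35  P5=18
Turnaround(P5) = completion − arrival = 18 − 5 = 13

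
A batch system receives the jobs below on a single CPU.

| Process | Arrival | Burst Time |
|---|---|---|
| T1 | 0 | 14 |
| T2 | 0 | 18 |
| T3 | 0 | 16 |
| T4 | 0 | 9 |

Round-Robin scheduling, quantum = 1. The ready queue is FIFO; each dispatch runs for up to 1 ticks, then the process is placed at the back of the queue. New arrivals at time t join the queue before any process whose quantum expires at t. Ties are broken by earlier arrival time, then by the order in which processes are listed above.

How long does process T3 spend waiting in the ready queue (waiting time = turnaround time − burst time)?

39

Gantt: | T1 0-1 | T2 1-2 | T3 2-3 | T4 3-4 | T1 4-5 | T2 5-6 | T3 6-7 | T4 7-8 | T1 8-9 | T2 9-10 | T3 10-11 | T4 11-12 | T1 12-13 | T2 13-14 | T3 14-15 | T4 15-16 | T1 16-17 | T2 17-18 | T3 18-19 | T4 19-20 | T1 20-21 | T2 21-22 | T3 22-23 | T4 23-24 | T1 24-25 | T2 25-26 | T3 26-27 | T4 27-28 | T1 28-29 | T2 29-30 | T3 30-31 | T4 31-32 | T1 32-33 | T2 33-34 | T3 34-35 | T4 35-36 | T1 36-37 | T2 37-38 | T3 38-39 | T1 39-40 | T2 40-41 | T3 41-42 | T1 42-43 | T2 43-44 | T3 44-45 | T1 45-46 | T2 46-47 | T3 47-48 | T1 48-49 | T2 49-50 | T3 50-51 | T2 51-52 | T3 52-53 | T2 53-54 | T3 54-55 | T2 55-57 |
Completion: T1=49  T2=57  T3=55  T4=36
Turnaround (C−A): T1=49  T2=57  T3=55  T4=36
Waiting(T3) = turnaround − burst = 55 − 16 = 39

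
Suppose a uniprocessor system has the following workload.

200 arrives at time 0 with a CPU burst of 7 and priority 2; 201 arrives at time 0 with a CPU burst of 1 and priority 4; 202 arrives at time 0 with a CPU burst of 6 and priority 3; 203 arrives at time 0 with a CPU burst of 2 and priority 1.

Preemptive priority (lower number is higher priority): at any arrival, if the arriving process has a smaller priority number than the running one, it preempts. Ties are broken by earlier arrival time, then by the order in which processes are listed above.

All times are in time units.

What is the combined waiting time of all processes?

Gantt: | 203 0-2 | 200 2-9 | 202 9-15 | 201 15-16 |
Completion: 200=9  201=16  202=15  203=2
Turnaround (C−A): 200=9  201=16  202=15  203=2
Waiting = turnaround − burst: 200=2, 201=15, 202=9, 203=0
Total waiting = 2 + 15 + 9 + 0 = 26

26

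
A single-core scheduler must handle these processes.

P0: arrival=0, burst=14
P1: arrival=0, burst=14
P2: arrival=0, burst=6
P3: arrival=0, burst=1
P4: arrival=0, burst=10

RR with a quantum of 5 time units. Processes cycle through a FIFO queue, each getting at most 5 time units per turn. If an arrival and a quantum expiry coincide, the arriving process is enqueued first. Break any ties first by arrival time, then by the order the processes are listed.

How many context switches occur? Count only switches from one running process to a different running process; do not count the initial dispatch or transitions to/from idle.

10

Gantt: | P0 0-5 | P1 5-10 | P2 10-15 | P3 15-16 | P4 16-21 | P0 21-26 | P1 26-31 | P2 31-32 | P4 32-37 | P0 37-41 | P1 41-45 |
Completion: P0=41  P1=45  P2=32  P3=16  P4=37
Turnaround (C−A): P0=41  P1=45  P2=32  P3=16  P4=37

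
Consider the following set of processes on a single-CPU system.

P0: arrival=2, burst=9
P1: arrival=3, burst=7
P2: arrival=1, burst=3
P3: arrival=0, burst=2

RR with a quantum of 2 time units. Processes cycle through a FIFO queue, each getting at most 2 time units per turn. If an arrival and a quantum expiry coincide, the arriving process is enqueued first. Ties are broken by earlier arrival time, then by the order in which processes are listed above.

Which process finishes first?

P3

Gantt: | P3 0-2 | P2 2-4 | P0 4-6 | P1 6-8 | P2 8-9 | P0 9-11 | P1 11-13 | P0 13-15 | P1 15-17 | P0 17-19 | P1 19-20 | P0 20-21 |
Completion: P0=21  P1=20  P2=9  P3=2
Turnaround (C−A): P0=19  P1=17  P2=8  P3=2
Finish order: P3 → P2 → P1 → P0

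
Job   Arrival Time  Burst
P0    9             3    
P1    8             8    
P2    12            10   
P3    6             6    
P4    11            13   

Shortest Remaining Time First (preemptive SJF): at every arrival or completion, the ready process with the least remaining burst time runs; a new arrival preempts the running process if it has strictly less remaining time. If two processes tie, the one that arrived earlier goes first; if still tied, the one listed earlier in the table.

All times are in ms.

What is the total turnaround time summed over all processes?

83

Timeline: | idle 0-6 | P3 6-12 | P0 12-15 | P1 15-23 | P2 23-33 | P4 33-46 |
Completion: P0=15  P1=23  P2=33  P3=12  P4=46
Turnaround (C−A): P0=6  P1=15  P2=21  P3=6  P4=35
Turnaround = completion − arrival: P0=6, P1=15, P2=21, P3=6, P4=35
Total turnaround = 6 + 15 + 21 + 6 + 35 = 83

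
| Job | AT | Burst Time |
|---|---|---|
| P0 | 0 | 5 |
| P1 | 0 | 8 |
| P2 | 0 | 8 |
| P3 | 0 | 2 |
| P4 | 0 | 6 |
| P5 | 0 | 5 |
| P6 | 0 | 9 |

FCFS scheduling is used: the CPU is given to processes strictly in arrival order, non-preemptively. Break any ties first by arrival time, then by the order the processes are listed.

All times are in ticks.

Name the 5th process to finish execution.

P4

Timeline: | P0 0-5 | P1 5-13 | P2 13-21 | P3 21-23 | P4 23-29 | P5 29-34 | P6 34-43 |
Completion: P0=5  P1=13  P2=21  P3=23  P4=29  P5=34  P6=43
Finish order: P0 → P1 → P2 → P3 → P4 → P5 → P6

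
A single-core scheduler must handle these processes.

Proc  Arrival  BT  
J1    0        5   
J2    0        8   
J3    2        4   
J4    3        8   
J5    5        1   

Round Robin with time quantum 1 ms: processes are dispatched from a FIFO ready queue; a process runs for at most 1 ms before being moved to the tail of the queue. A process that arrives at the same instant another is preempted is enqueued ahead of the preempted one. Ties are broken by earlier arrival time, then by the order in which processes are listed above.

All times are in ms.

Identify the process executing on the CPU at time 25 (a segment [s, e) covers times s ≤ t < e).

J4

Gantt: | J1 0-1 | J2 1-2 | J1 2-3 | J3 3-4 | J2 4-5 | J4 5-6 | J1 6-7 | J3 7-8 | J5 8-9 | J2 9-10 | J4 10-11 | J1 11-12 | J3 12-13 | J2 13-14 | J4 14-15 | J1 15-16 | J3 16-17 | J2 17-18 | J4 18-19 | J2 19-20 | J4 20-21 | J2 21-22 | J4 22-23 | J2 23-24 | J4 24-26 |
Completion: J1=16  J2=24  J3=17  J4=26  J5=9
Turnaround (C−A): J1=16  J2=24  J3=15  J4=23  J5=4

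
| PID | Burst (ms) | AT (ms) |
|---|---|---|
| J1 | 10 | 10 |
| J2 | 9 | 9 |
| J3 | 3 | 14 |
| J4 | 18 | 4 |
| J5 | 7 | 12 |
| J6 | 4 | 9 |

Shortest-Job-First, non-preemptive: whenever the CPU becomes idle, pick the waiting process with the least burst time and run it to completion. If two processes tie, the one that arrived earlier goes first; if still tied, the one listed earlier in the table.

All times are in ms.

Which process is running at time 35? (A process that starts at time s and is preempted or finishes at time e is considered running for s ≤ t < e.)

Gantt: | idle 0-4 | J4 4-22 | J3 22-25 | J6 25-29 | J5 29-36 | J2 36-45 | J1 45-55 |
Completion: J1=55  J2=45  J3=25  J4=22  J5=36  J6=29

J5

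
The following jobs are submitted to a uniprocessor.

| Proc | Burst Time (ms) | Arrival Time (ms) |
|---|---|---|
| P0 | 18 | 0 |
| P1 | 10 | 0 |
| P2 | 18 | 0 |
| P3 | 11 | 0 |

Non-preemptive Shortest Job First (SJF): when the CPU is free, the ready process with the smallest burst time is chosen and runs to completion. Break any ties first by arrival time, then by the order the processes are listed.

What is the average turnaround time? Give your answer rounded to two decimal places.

31.75

Schedule: | P1 0-10 | P3 10-21 | P0 21-39 | P2 39-57 |
Completion: P0=39  P1=10  P2=57  P3=21
Turnaround times: P0=39, P1=10, P2=57, P3=21
Average turnaround = (39+10+57+21) / 4 = 127/4 = 31.75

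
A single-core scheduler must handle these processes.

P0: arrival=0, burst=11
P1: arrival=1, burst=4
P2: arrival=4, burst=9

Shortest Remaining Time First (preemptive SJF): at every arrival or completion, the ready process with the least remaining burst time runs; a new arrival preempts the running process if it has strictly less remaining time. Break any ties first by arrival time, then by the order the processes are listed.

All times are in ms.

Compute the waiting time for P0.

Timeline: | P0 0-1 | P1 1-5 | P2 5-14 | P0 14-24 |
Completion: P0=24  P1=5  P2=14
Turnaround (C−A): P0=24  P1=4  P2=10
Waiting(P0) = turnaround − burst = 24 − 11 = 13

13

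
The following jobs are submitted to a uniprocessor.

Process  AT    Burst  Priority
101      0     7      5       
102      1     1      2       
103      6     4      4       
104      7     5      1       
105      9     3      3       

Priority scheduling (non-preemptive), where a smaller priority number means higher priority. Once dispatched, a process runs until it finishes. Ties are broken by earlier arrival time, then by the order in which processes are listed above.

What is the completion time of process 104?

Schedule: | 101 0-7 | 104 7-12 | 102 12-13 | 105 13-16 | 103 16-20 |
Completion: 101=7  102=13  103=20  104=12  105=16
Turnaround (C−A): 101=7  102=12  103=14  104=5  105=7

12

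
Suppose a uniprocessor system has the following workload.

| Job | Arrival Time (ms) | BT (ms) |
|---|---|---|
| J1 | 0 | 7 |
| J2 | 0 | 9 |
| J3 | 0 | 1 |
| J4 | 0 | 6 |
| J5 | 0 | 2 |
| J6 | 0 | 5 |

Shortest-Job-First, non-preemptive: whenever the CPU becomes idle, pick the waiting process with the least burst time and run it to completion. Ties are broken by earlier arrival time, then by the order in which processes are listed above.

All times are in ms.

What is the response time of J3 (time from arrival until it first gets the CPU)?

Schedule: | J3 0-1 | J5 1-3 | J6 3-8 | J4 8-14 | J1 14-21 | J2 21-30 |
Completion: J1=21  J2=30  J3=1  J4=14  J5=3  J6=8
Response(J3) = first start − arrival = 0 − 0 = 0

0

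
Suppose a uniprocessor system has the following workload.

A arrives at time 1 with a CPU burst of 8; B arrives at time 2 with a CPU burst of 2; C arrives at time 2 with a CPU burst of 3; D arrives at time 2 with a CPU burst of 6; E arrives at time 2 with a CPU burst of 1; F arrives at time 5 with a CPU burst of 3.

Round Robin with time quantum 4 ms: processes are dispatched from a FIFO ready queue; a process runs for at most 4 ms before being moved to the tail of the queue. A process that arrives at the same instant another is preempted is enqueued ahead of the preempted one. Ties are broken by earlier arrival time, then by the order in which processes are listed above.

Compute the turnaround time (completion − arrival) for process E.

13

Gantt: | idle 0-1 | A 1-5 | B 5-7 | C 7-10 | D 10-14 | E 14-15 | F 15-18 | A 18-22 | D 22-24 |
Completion: A=22  B=7  C=10  D=24  E=15  F=18
Turnaround (C−A): A=21  B=5  C=8  D=22  E=13  F=13
Turnaround(E) = completion − arrival = 15 − 2 = 13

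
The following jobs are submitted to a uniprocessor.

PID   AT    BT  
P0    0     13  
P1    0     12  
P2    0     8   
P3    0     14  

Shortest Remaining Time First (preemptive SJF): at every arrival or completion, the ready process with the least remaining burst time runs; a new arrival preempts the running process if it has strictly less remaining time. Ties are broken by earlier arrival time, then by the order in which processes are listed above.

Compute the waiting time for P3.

33

Timeline: | P2 0-8 | P1 8-20 | P0 20-33 | P3 33-47 |
Completion: P0=33  P1=20  P2=8  P3=47
Turnaround (C−A): P0=33  P1=20  P2=8  P3=47
Waiting(P3) = turnaround − burst = 47 − 14 = 33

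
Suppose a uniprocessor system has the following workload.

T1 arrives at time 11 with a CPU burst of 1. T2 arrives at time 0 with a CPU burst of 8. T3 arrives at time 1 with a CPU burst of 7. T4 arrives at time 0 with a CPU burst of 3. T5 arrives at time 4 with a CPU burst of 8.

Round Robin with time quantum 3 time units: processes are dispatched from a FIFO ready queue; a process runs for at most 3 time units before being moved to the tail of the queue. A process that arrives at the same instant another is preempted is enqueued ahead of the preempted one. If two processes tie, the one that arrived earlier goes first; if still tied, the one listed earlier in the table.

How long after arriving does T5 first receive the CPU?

Gantt: | T2 0-3 | T4 3-6 | T3 6-9 | T2 9-12 | T5 12-15 | T3 15-18 | T1 18-19 | T2 19-21 | T5 21-24 | T3 24-25 | T5 25-27 |
Completion: T1=19  T2=21  T3=25  T4=6  T5=27
Turnaround (C−A): T1=8  T2=21  T3=24  T4=6  T5=23
Response(T5) = first start − arrival = 12 − 4 = 8

8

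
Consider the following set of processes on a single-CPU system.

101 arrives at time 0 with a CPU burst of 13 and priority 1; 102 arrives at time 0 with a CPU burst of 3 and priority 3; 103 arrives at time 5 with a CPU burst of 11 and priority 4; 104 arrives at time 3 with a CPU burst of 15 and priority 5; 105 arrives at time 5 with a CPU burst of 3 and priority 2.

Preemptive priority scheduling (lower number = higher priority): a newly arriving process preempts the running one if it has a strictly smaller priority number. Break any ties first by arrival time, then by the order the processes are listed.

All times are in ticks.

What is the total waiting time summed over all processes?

65

Schedule: | 101 0-13 | 105 13-16 | 102 16-19 | 103 19-30 | 104 30-45 |
Completion: 101=13  102=19  103=30  104=45  105=16
Waiting = turnaround − burst: 101=0, 102=16, 103=14, 104=27, 105=8
Total waiting = 0 + 16 + 14 + 27 + 8 = 65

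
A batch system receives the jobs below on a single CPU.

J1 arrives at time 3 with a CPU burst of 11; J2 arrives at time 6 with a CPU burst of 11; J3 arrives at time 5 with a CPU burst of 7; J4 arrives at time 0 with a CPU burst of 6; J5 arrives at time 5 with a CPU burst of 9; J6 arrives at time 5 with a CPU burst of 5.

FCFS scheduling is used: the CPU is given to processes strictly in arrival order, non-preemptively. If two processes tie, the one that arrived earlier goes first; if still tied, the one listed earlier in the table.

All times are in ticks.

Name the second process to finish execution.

Gantt: | J4 0-6 | J1 6-17 | J3 17-24 | J5 24-33 | J6 33-38 | J2 38-49 |
Completion: J1=17  J2=49  J3=24  J4=6  J5=33  J6=38
Turnaround (C−A): J1=14  J2=43  J3=19  J4=6  J5=28  J6=33
Finish order: J4 → J1 → J3 → J5 → J6 → J2

J1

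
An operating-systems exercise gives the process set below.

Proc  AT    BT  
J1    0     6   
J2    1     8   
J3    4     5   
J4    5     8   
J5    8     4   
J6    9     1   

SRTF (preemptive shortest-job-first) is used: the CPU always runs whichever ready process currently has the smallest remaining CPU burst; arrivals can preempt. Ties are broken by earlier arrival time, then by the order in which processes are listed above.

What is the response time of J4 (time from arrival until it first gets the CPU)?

Schedule: | J1 0-6 | J3 6-9 | J6 9-10 | J3 10-12 | J5 12-16 | J2 16-24 | J4 24-32 |
Completion: J1=6  J2=24  J3=12  J4=32  J5=16  J6=10
Turnaround (C−A): J1=6  J2=23  J3=8  J4=27  J5=8  J6=1
Response(J4) = first start − arrival = 24 − 5 = 19

19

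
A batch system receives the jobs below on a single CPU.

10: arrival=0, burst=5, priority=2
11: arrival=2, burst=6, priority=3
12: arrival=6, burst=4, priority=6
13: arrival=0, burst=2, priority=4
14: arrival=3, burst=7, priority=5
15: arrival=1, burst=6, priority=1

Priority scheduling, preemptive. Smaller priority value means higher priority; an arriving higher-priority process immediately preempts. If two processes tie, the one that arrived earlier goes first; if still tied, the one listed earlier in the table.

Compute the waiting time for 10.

Schedule: | 10 0-1 | 15 1-7 | 10 7-11 | 11 11-17 | 13 17-19 | 14 19-26 | 12 26-30 |
Completion: 10=11  11=17  12=30  13=19  14=26  15=7
Turnaround (C−A): 10=11  11=15  12=24  13=19  14=23  15=6
Waiting(10) = turnaround − burst = 11 − 5 = 6

6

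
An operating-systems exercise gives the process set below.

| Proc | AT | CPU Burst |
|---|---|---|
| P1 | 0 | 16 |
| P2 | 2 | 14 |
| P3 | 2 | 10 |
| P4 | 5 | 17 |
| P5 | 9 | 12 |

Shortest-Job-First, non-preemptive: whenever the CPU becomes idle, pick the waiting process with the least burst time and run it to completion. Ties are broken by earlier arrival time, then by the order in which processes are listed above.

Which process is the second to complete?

Gantt: | P1 0-16 | P3 16-26 | P5 26-38 | P2 38-52 | P4 52-69 |
Completion: P1=16  P2=52  P3=26  P4=69  P5=38
Finish order: P1 → P3 → P5 → P2 → P4

P3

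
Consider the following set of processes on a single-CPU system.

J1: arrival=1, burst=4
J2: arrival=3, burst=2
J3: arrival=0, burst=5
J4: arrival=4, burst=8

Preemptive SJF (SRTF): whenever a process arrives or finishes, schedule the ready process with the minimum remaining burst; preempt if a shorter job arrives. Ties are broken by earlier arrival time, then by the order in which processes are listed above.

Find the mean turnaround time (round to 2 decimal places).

Timeline: | J3 0-5 | J2 5-7 | J1 7-11 | J4 11-19 |
Completion: J1=11  J2=7  J3=5  J4=19
Turnaround (C−A): J1=10  J2=4  J3=5  J4=15
Turnaround times: J1=10, J2=4, J3=5, J4=15
Average turnaround = (10+4+5+15) / 4 = 34/4 = 8.50

8.50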